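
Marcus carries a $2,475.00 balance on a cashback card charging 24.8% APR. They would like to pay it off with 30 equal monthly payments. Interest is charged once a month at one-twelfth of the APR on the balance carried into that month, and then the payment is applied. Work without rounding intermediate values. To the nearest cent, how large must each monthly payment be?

Monthly rate r = 24.8%/12 = 2.06667% = 0.0206667.
Level-payment amortization: P = B₀·r / (1 − (1+r)^(−n)) = 2475.00·0.0206667 / (1 − 1.02067^(−30)).
Denominator 1 − (1+r)^(−30) = 0.458645127.
P = 51.15 / 0.458645127 ≈ 111.52.

$111.52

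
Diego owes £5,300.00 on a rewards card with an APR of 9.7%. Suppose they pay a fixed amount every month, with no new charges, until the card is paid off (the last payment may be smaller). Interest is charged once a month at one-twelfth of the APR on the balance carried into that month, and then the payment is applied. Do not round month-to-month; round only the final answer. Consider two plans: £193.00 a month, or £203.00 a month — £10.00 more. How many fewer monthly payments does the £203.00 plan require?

2 fewer payments

Monthly rate r = 9.7%/12 = 0.808333% = 0.00808333.
At £193.00/mo: n = ⌈−ln(1 − rB₀/P)/ln(1+r)⌉ = 32 payments (last £34.25); total interest = total paid − £5,300.00 = £717.25.
At £203.00/mo: 30 payments (last £90.19); total interest £677.19.
Payments saved = 32 − 30 = 2.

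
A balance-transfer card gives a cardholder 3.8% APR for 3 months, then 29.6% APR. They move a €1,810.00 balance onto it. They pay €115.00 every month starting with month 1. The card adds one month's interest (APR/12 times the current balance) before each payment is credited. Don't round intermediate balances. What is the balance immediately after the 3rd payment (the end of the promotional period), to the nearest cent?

€1,481.16

Promo months 1–3 at r₀ = 3.8%/12 = 0.00316667; months 4+ at r₁ = 29.6%/12 = 0.0246667.
After month 3: iterate B ← B·(1+r₀) − €115.00 for 3 months → €1,481.16.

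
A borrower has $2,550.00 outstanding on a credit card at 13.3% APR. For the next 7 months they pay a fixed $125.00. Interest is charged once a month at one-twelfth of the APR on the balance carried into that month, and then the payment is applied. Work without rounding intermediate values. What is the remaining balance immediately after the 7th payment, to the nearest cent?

Monthly rate r = 13.3%/12 = 1.10833% = 0.0110833.
Each month: B ← B·(1+r) − $125.00.
Month 1: interest $28.26; balance after payment $2,453.26.
Month 2: interest $27.19; balance after payment $2,355.45.
Month 3: interest $26.11; balance after payment $2,256.56.
Month 4: interest $25.01; balance after payment $2,156.57.
Month 5: interest $23.90; balance after payment $2,055.47.
Month 6: interest $22.78; balance after payment $1,953.25.
Month 7: interest $21.65; balance after payment $1,849.90.

$1,849.90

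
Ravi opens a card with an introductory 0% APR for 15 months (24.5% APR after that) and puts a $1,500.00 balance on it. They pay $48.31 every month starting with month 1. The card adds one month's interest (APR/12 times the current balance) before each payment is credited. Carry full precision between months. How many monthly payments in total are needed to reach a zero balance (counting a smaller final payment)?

Promo months 1–15 at r₀ = 0%/12 = 0; months 16+ at r₁ = 24.5%/12 = 0.0204167.
After month 15 (no interest yet): B = $1,500.00 − 15·$48.31 = $775.35.
Then at r₁ with $48.31/mo: n₂ = −ln(1 − r₁·B/P)/ln(1+r₁) ≈ 19.64 → 20 more payments.

35 payments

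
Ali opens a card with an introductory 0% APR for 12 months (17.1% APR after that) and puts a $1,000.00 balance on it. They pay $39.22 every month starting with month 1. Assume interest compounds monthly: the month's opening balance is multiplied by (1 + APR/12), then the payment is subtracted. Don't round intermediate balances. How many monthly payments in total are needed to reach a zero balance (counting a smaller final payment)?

Promo months 1–12 at r₀ = 0%/12 = 0; months 13+ at r₁ = 17.1%/12 = 0.01425.
After month 12 (no interest yet): B = $1,000.00 − 12·$39.22 = $529.36.
Then at r₁ with $39.22/mo: n₂ = −ln(1 − r₁·B/P)/ln(1+r₁) ≈ 15.10 → 16 more payments.

28 months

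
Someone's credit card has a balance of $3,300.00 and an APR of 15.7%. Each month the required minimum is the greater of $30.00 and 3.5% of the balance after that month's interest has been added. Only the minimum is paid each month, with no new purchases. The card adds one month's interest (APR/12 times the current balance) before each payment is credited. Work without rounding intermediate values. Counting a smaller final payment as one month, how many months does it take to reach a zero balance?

96 months

Monthly rate r = 15.7%/12 = 1.30833% = 0.0130833.
While 3.5% of the post-interest balance exceeds $30.00, each month B ← (B·(1+r))·(1 − 0.035), i.e. B shrinks by the factor (1+r)·0.965 = 0.97763.
This holds for months 1–61. Entering month 62 the balance is $829.92; 3.5% of the post-interest balance is now below $30.00, so the flat $30.00 minimum applies from here.
From month 62 a fixed $30.00 at rate r clears $829.92 in 35 more payments. Total: 61 + 35 = 96 months.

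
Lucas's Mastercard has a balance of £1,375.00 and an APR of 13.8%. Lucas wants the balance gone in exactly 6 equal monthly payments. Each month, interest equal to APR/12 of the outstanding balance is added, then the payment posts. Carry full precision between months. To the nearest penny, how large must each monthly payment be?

Monthly rate r = 13.8%/12 = 1.15% = 0.0115.
Level-payment amortization: P = B₀·r / (1 − (1+r)^(−n)) = 1375.00·0.0115 / (1 − 1.0115^(−6)).
Denominator 1 − (1+r)^(−6) = 0.0663057649.
P = 15.8125 / 0.0663057649 ≈ 238.48.

£238.48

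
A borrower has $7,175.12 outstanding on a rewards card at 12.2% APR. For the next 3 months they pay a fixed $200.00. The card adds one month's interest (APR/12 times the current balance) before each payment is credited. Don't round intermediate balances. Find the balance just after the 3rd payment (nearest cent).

$6,790.07

Monthly rate r = 12.2%/12 = 1.01667% = 0.0101667.
Each month: B ← B·(1+r) − $200.00.
Month 1: interest $72.95; balance after payment $7,048.07.
Month 2: interest $71.66; balance after payment $6,919.72.
Month 3: interest $70.35; balance after payment $6,790.07.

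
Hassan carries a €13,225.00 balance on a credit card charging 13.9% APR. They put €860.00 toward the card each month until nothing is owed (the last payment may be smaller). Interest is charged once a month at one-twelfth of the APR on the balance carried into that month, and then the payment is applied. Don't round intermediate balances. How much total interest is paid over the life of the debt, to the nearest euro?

€1,424

Monthly rate r = 13.9%/12 = 1.15833% = 0.0115833.
Payoff takes n = ⌈−ln(1 − rB₀/P)/ln(1+r)⌉ = ⌈17.033⌉ = 18 payments; the last is €28.91.
Total paid = 17·€860.00 + €28.91 = €14,648.91.
Total interest = total paid − principal = €14,648.91 − €13,225.00 = €1,423.91.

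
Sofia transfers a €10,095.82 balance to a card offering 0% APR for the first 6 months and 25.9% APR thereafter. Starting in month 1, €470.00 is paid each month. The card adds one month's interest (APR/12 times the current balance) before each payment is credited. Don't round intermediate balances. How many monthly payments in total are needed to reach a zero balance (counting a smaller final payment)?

26 months

Promo months 1–6 at r₀ = 0%/12 = 0; months 7+ at r₁ = 25.9%/12 = 0.0215833.
After month 6 (no interest yet): B = €10,095.82 − 6·€470.00 = €7,275.82.
Then at r₁ with €470.00/mo: n₂ = −ln(1 − r₁·B/P)/ln(1+r₁) ≈ 19.04 → 20 more payments.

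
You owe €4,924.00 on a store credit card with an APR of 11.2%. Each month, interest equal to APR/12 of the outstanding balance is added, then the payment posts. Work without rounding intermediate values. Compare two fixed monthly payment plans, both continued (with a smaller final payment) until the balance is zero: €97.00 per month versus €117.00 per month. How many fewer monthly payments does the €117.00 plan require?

16 fewer payments

Monthly rate r = 11.2%/12 = 0.933333% = 0.00933333.
At €97.00/mo: n = ⌈−ln(1 − rB₀/P)/ln(1+r)⌉ = 70 payments (last €10.86); total interest = total paid − €4,924.00 = €1,779.86.
At €117.00/mo: 54 payments (last €82.24); total interest €1,359.24.
Payments saved = 70 − 54 = 16.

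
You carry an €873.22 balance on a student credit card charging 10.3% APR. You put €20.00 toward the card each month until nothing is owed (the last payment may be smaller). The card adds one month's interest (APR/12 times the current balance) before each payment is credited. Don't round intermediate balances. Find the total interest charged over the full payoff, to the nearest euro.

€226

Monthly rate r = 10.3%/12 = 0.858333% = 0.00858333.
Payoff takes n = ⌈−ln(1 − rB₀/P)/ln(1+r)⌉ = ⌈54.947⌉ = 55 payments; the last is €18.94.
Total paid = 54·€20.00 + €18.94 = €1,098.94.
Total interest = total paid − principal = €1,098.94 − €873.22 = €225.72.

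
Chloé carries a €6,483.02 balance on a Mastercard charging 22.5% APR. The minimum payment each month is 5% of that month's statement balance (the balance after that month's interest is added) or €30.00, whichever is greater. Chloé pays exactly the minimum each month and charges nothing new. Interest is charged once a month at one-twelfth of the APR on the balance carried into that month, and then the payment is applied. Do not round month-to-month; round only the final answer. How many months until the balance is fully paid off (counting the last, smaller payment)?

Monthly rate r = 22.5%/12 = 1.875% = 0.01875.
While 5% of the post-interest balance exceeds €30.00, each month B ← (B·(1+r))·(1 − 0.05), i.e. B shrinks by the factor (1+r)·0.95 = 0.96781.
This holds for months 1–74. Entering month 75 the balance is €575.87; 5% of the post-interest balance is now below €30.00, so the flat €30.00 minimum applies from here.
From month 75 a fixed €30.00 at rate r clears €575.87 in 25 more payments. Total: 74 + 25 = 99 months.

99 months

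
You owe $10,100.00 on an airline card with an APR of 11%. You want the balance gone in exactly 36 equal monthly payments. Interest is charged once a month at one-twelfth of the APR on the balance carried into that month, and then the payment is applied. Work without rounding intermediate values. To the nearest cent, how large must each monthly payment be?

Monthly rate r = 11%/12 = 0.916667% = 0.00916667.
Level-payment amortization: P = B₀·r / (1 − (1+r)^(−n)) = 10100.00·0.00916667 / (1 − 1.00917^(−36)).
Denominator 1 − (1+r)^(−36) = 0.279994681.
P = 92.5833 / 0.279994681 ≈ 330.66.

$330.66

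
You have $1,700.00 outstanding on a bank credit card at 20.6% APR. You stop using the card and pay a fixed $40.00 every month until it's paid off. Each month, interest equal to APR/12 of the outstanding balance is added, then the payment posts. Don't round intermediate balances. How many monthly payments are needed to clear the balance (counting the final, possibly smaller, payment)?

Monthly rate r = 20.6%/12 = 1.71667% = 0.0171667.
Recurrence: B ← B·(1+r) − $40.00.
Month 1: interest $29.18; balance after payment $1,689.18.
Month 2: interest $29.00; balance after payment $1,678.18.
Closed form: n = −ln(1 − rB₀/P)/ln(1+r) = −ln(0.27042)/ln(1.01717) ≈ 76.834, so the balance reaches zero during payment 77.

77 payments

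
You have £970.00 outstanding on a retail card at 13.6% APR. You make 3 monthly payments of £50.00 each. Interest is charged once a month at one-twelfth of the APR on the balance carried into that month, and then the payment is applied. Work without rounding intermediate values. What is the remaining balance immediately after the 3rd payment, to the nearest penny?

£851.65

Monthly rate r = 13.6%/12 = 1.13333% = 0.0113333.
Each month: B ← B·(1+r) − £50.00.
Month 1: interest £10.99; balance after payment £930.99.
Month 2: interest £10.55; balance after payment £891.54.
Month 3: interest £10.10; balance after payment £851.65.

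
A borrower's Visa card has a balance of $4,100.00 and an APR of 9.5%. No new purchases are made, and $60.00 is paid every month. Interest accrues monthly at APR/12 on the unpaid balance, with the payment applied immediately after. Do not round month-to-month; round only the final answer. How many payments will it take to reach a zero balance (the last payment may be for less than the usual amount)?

99 months

Monthly rate r = 9.5%/12 = 0.791667% = 0.00791667.
Recurrence: B ← B·(1+r) − $60.00.
Month 1: interest $32.46; balance after payment $4,072.46.
Month 2: interest $32.24; balance after payment $4,044.70.
Closed form: n = −ln(1 − rB₀/P)/ln(1+r) = −ln(0.45903)/ln(1.00792) ≈ 98.744, so the balance reaches zero during payment 99.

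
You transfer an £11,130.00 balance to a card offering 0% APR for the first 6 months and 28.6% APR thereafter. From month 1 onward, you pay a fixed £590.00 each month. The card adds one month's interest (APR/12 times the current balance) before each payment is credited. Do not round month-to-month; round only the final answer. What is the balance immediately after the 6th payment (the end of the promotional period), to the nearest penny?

Promo months 1–6 at r₀ = 0%/12 = 0; months 7+ at r₁ = 28.6%/12 = 0.0238333.
After month 6 (no interest yet): B = £11,130.00 − 6·£590.00 = £7,590.00.

£7,590.00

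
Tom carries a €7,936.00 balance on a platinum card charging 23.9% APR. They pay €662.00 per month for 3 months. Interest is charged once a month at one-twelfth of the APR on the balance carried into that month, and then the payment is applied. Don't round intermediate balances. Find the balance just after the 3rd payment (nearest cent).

Monthly rate r = 23.9%/12 = 1.99167% = 0.0199167.
Each month: B ← B·(1+r) − €662.00.
Month 1: interest €158.06; balance after payment €7,432.06.
Month 2: interest €148.02; balance after payment €6,918.08.
Month 3: interest €137.79; balance after payment €6,393.87.

€6,393.87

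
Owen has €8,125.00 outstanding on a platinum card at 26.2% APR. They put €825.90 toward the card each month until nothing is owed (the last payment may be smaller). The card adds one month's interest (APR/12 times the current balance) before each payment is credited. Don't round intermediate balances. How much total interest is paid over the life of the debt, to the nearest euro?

Monthly rate r = 26.2%/12 = 2.18333% = 0.0218333.
Payoff takes n = ⌈−ln(1 − rB₀/P)/ln(1+r)⌉ = ⌈11.196⌉ = 12 payments; the last is €162.88.
Total paid = 11·€825.90 + €162.88 = €9,247.78.
Total interest = total paid − principal = €9,247.78 − €8,125.00 = €1,122.78.

€1,123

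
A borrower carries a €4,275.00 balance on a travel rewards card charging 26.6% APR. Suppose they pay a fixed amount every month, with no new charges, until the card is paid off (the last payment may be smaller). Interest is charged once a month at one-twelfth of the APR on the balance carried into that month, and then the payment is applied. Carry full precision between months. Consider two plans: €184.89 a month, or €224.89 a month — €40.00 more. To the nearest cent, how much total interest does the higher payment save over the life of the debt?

€447.85

Monthly rate r = 26.6%/12 = 2.21667% = 0.0221667.
At €184.89/mo: n = ⌈−ln(1 − rB₀/P)/ln(1+r)⌉ = 33 payments (last €143.29); total interest = total paid − €4,275.00 = €1,784.77.
At €224.89/mo: 25 payments (last €214.56); total interest €1,336.92.
Interest saved = €1,784.77 − €1,336.92 = €447.85.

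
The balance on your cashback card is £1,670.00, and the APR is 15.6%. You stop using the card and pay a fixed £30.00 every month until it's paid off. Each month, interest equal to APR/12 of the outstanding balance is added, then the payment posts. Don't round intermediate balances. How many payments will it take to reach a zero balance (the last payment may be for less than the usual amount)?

Monthly rate r = 15.6%/12 = 1.3% = 0.013.
Recurrence: B ← B·(1+r) − £30.00.
Month 1: interest £21.71; balance after payment £1,661.71.
Month 2: interest £21.60; balance after payment £1,653.31.
Closed form: n = −ln(1 − rB₀/P)/ln(1+r) = −ln(0.27633)/ln(1.013) ≈ 99.576, so the balance reaches zero during payment 100.

100 payments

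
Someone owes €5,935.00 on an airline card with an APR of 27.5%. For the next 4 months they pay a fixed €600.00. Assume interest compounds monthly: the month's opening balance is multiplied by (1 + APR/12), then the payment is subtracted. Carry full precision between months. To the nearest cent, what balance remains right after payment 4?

Monthly rate r = 27.5%/12 = 2.29167% = 0.0229167.
Each month: B ← B·(1+r) − €600.00.
Month 1: interest €136.01; balance after payment €5,471.01.
Month 2: interest €125.38; balance after payment €4,996.39.
Month 3: interest €114.50; balance after payment €4,510.89.
Month 4: interest €103.37; balance after payment €4,014.26.

€4,014.26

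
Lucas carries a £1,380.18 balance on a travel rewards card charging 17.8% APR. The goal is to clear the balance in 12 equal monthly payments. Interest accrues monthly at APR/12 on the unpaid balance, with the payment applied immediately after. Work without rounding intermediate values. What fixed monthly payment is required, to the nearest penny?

£126.40

Monthly rate r = 17.8%/12 = 1.48333% = 0.0148333.
Level-payment amortization: P = B₀·r / (1 − (1+r)^(−n)) = 1380.18·0.0148333 / (1 − 1.01483^(−12)).
Denominator 1 − (1+r)^(−12) = 0.161962764.
P = 20.4727 / 0.161962764 ≈ 126.40.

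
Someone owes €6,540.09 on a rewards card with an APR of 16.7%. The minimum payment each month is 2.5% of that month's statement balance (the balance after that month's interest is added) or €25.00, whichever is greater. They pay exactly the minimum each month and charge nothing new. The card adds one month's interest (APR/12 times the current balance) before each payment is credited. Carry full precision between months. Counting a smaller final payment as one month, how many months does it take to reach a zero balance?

223 months

Monthly rate r = 16.7%/12 = 1.39167% = 0.0139167.
While 2.5% of the post-interest balance exceeds €25.00, each month B ← (B·(1+r))·(1 − 0.025), i.e. B shrinks by the factor (1+r)·0.975 = 0.98857.
This holds for months 1–165. Entering month 166 the balance is €981.11; 2.5% of the post-interest balance is now below €25.00, so the flat €25.00 minimum applies from here.
From month 166 a fixed €25.00 at rate r clears €981.11 in 58 more payments. Total: 165 + 58 = 223 months.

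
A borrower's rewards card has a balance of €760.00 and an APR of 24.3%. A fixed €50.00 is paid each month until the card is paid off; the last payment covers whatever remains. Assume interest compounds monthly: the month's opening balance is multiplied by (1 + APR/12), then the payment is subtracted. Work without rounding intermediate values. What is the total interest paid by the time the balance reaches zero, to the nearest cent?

€157.63

Monthly rate r = 24.3%/12 = 2.025% = 0.02025.
Payoff takes n = ⌈−ln(1 − rB₀/P)/ln(1+r)⌉ = ⌈18.350⌉ = 19 payments; the last is €17.63.
Total paid = 18·€50.00 + €17.63 = €917.63.
Total interest = total paid − principal = €917.63 − €760.00 = €157.63.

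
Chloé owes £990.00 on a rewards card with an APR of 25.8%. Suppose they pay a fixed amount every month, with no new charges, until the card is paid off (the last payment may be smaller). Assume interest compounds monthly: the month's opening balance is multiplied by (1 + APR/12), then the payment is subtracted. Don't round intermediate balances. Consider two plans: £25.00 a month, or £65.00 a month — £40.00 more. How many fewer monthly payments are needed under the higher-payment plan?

Monthly rate r = 25.8%/12 = 2.15% = 0.0215.
At £25.00/mo: n = ⌈−ln(1 − rB₀/P)/ln(1+r)⌉ = 90 payments (last £15.67); total interest = total paid − £990.00 = £1,250.67.
At £65.00/mo: 19 payments (last £42.32); total interest £222.32.
Payments saved = 90 − 19 = 71.

71 fewer payments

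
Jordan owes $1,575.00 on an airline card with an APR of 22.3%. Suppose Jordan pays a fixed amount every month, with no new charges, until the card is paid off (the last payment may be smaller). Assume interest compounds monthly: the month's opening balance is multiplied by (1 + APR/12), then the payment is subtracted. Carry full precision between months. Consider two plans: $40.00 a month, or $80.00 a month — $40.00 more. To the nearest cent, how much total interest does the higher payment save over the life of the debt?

Monthly rate r = 22.3%/12 = 1.85833% = 0.0185833.
At $40.00/mo: n = ⌈−ln(1 − rB₀/P)/ln(1+r)⌉ = 72 payments (last $18.37); total interest = total paid − $1,575.00 = $1,283.37.
At $80.00/mo: 25 payments (last $59.14); total interest $404.14.
Interest saved = $1,283.37 − $404.14 = $879.23.

$879.23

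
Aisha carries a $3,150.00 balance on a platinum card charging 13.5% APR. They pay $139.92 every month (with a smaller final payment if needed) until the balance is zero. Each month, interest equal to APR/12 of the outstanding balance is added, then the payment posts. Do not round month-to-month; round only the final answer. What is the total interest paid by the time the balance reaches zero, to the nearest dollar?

Monthly rate r = 13.5%/12 = 1.125% = 0.01125.
Payoff takes n = ⌈−ln(1 − rB₀/P)/ln(1+r)⌉ = ⌈26.106⌉ = 27 payments; the last is $14.89.
Total paid = 26·$139.92 + $14.89 = $3,652.81.
Total interest = total paid − principal = $3,652.81 − $3,150.00 = $502.81.

$503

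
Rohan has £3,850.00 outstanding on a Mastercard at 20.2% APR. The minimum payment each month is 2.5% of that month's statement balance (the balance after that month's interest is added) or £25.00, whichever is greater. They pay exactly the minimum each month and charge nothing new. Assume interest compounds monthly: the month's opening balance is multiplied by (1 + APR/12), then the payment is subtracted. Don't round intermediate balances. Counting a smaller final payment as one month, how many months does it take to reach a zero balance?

224 months

Monthly rate r = 20.2%/12 = 1.68333% = 0.0168333.
While 2.5% of the post-interest balance exceeds £25.00, each month B ← (B·(1+r))·(1 − 0.025), i.e. B shrinks by the factor (1+r)·0.975 = 0.99141.
This holds for months 1–159. Entering month 160 the balance is £977.03; 2.5% of the post-interest balance is now below £25.00, so the flat £25.00 minimum applies from here.
From month 160 a fixed £25.00 at rate r clears £977.03 in 65 more payments. Total: 159 + 65 = 224 months.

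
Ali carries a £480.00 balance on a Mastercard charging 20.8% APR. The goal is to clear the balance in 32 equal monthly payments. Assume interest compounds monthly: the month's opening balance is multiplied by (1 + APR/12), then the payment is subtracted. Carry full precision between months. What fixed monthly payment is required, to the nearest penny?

£19.67

Monthly rate r = 20.8%/12 = 1.73333% = 0.0173333.
Level-payment amortization: P = B₀·r / (1 − (1+r)^(−n)) = 480.00·0.0173333 / (1 − 1.01733^(−32)).
Denominator 1 − (1+r)^(−32) = 0.423000796.
P = 8.32 / 0.423000796 ≈ 19.67.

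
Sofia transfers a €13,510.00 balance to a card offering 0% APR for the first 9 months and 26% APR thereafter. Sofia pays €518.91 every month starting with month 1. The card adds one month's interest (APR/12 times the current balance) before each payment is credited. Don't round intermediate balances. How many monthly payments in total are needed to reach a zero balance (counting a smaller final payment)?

Promo months 1–9 at r₀ = 0%/12 = 0; months 10+ at r₁ = 26%/12 = 0.0216667.
After month 9 (no interest yet): B = €13,510.00 − 9·€518.91 = €8,839.81.
Then at r₁ with €518.91/mo: n₂ = −ln(1 − r₁·B/P)/ln(1+r₁) ≈ 21.49 → 22 more payments.

31 months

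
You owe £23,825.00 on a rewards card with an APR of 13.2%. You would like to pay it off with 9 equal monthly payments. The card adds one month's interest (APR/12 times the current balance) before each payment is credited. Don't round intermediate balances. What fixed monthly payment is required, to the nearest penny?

Monthly rate r = 13.2%/12 = 1.1% = 0.011.
Level-payment amortization: P = B₀·r / (1 − (1+r)^(−n)) = 23825.00·0.011 / (1 − 1.011^(−9)).
Denominator 1 − (1+r)^(−9) = 0.0937675698.
P = 262.075 / 0.0937675698 ≈ 2794.94.

£2,794.94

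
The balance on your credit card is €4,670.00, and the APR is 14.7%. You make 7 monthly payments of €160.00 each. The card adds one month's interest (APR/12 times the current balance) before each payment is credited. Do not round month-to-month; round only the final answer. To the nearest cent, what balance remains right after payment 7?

€3,923.46

Monthly rate r = 14.7%/12 = 1.225% = 0.01225.
Each month: B ← B·(1+r) − €160.00.
Month 1: interest €57.21; balance after payment €4,567.21.
Month 2: interest €55.95; balance after payment €4,463.16.
Month 3: interest €54.67; balance after payment €4,357.83.
Month 4: interest €53.38; balance after payment €4,251.21.
Month 5: interest €52.08; balance after payment €4,143.29.
Month 6: interest €50.76; balance after payment €4,034.05.
Month 7: interest €49.42; balance after payment €3,923.46.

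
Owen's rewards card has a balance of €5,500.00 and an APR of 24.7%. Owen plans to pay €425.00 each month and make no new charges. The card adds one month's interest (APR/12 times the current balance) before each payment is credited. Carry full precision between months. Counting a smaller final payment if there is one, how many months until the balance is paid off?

Monthly rate r = 24.7%/12 = 2.05833% = 0.0205833.
Recurrence: B ← B·(1+r) − €425.00.
Month 1: interest €113.21; balance after payment €5,188.21.
Month 2: interest €106.79; balance after payment €4,870.00.
Closed form: n = −ln(1 − rB₀/P)/ln(1+r) = −ln(0.73363)/ln(1.02058) ≈ 15.203, so the balance reaches zero during payment 16.

16 months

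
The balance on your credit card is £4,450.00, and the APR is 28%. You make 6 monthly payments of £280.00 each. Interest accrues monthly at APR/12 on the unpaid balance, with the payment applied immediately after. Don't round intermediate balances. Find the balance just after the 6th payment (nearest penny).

£3,329.39

Monthly rate r = 28%/12 = 2.33333% = 0.0233333.
Each month: B ← B·(1+r) − £280.00.
Month 1: interest £103.83; balance after payment £4,273.83.
Month 2: interest £99.72; balance after payment £4,093.56.
Month 3: interest £95.52; balance after payment £3,909.07.
Month 4: interest £91.21; balance after payment £3,720.28.
Month 5: interest £86.81; balance after payment £3,527.09.
Month 6: interest £82.30; balance after payment £3,329.39.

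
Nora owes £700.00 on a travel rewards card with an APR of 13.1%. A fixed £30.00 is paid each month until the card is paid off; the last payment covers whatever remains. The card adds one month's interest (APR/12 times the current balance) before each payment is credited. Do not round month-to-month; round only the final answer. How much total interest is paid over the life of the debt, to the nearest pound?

Monthly rate r = 13.1%/12 = 1.09167% = 0.0109167.
Payoff takes n = ⌈−ln(1 − rB₀/P)/ln(1+r)⌉ = ⌈27.078⌉ = 28 payments; the last is £2.35.
Total paid = 27·£30.00 + £2.35 = £812.35.
Total interest = total paid − principal = £812.35 − £700.00 = £112.35.

£112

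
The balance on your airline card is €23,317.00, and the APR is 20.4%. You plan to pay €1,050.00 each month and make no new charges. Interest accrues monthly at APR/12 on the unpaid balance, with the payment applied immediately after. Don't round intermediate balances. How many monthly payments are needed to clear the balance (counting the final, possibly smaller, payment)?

Monthly rate r = 20.4%/12 = 1.7% = 0.017.
Recurrence: B ← B·(1+r) − €1,050.00.
Month 1: interest €396.39; balance after payment €22,663.39.
Month 2: interest €385.28; balance after payment €21,998.67.
Closed form: n = −ln(1 − rB₀/P)/ln(1+r) = −ln(0.62249)/ln(1.017) ≈ 28.121, so the balance reaches zero during payment 29.

29 months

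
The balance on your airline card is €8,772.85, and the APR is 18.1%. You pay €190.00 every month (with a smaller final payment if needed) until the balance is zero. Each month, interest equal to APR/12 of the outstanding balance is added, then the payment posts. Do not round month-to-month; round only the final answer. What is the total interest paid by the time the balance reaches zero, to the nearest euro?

€6,358

Monthly rate r = 18.1%/12 = 1.50833% = 0.0150833.
Payoff takes n = ⌈−ln(1 − rB₀/P)/ln(1+r)⌉ = ⌈79.634⌉ = 80 payments; the last is €120.82.
Total paid = 79·€190.00 + €120.82 = €15,130.82.
Total interest = total paid − principal = €15,130.82 − €8,772.85 = €6,357.97.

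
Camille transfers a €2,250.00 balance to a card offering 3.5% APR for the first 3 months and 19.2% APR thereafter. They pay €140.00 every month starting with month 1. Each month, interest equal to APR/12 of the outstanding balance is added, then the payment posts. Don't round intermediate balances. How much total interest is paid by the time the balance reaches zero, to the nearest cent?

€263.15

Promo months 1–3 at r₀ = 3.5%/12 = 0.00291667; months 4+ at r₁ = 19.2%/12 = 0.016.
After month 3: iterate B ← B·(1+r₀) − €140.00 for 3 months → €1,848.52.
Then at r₁ with €140.00/mo: n₂ = −ln(1 − r₁·B/P)/ln(1+r₁) ≈ 14.95 → 15 more payments.
Total paid = 17·€140.00 + €133.15 = €2,513.15; interest = €2,513.15 − €2,250.00 = €263.15.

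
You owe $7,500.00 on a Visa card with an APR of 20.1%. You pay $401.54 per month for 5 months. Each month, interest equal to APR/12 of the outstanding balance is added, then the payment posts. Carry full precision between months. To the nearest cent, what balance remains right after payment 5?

Monthly rate r = 20.1%/12 = 1.675% = 0.01675.
Each month: B ← B·(1+r) − $401.54.
Month 1: interest $125.63; balance after payment $7,224.09.
Month 2: interest $121.00; balance after payment $6,943.55.
Month 3: interest $116.30; balance after payment $6,658.31.
Month 4: interest $111.53; balance after payment $6,368.30.
Month 5: interest $106.67; balance after payment $6,073.43.

$6,073.43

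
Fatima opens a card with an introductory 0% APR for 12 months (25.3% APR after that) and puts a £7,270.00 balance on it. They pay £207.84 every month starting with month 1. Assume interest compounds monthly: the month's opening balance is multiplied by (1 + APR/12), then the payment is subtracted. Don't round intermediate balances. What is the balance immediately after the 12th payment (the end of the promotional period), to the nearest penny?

Promo months 1–12 at r₀ = 0%/12 = 0; months 13+ at r₁ = 25.3%/12 = 0.0210833.
After month 12 (no interest yet): B = £7,270.00 − 12·£207.84 = £4,775.92.

£4,775.92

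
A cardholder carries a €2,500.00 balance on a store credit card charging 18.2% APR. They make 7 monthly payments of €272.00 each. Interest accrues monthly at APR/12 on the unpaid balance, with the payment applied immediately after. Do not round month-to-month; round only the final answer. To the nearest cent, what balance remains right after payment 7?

Monthly rate r = 18.2%/12 = 1.51667% = 0.0151667.
Each month: B ← B·(1+r) − €272.00.
Month 1: interest €37.92; balance after payment €2,265.92.
Month 2: interest €34.37; balance after payment €2,028.28.
Month 3: interest €30.76; balance after payment €1,787.05.
Month 4: interest €27.10; balance after payment €1,542.15.
Month 5: interest €23.39; balance after payment €1,293.54.
Month 6: interest €19.62; balance after payment €1,041.16.
Month 7: interest €15.79; balance after payment €784.95.

€784.95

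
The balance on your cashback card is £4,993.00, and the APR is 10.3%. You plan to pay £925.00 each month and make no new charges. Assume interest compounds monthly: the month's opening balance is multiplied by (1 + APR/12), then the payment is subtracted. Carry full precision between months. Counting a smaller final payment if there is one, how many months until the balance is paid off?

6 months

Monthly rate r = 10.3%/12 = 0.858333% = 0.00858333.
Recurrence: B ← B·(1+r) − £925.00.
Month 1: interest £42.86; balance after payment £4,110.86.
Month 2: interest £35.28; balance after payment £3,221.14.
Month 3: interest £27.65; balance after payment £2,323.79.
Month 4: interest £19.95; balance after payment £1,418.74.
Month 5: interest £12.18; balance after payment £505.91.
Month 6: interest £4.34; balance after payment £0.00.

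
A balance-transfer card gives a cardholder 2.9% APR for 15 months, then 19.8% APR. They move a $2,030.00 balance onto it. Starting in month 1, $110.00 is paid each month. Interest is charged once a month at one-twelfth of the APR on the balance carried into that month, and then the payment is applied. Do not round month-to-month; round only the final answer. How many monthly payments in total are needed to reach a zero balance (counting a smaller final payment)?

20 months

Promo months 1–15 at r₀ = 2.9%/12 = 0.00241667; months 16+ at r₁ = 19.8%/12 = 0.0165.
After month 15: iterate B ← B·(1+r₀) − $110.00 for 15 months → $426.64.
Then at r₁ with $110.00/mo: n₂ = −ln(1 − r₁·B/P)/ln(1+r₁) ≈ 4.04 → 5 more payments.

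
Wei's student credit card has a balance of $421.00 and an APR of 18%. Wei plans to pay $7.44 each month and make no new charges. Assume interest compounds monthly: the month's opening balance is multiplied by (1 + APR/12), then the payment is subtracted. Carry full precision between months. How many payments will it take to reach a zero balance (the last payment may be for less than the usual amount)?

Monthly rate r = 18%/12 = 1.5% = 0.015.
Recurrence: B ← B·(1+r) − $7.44.
Month 1: interest $6.31; balance after payment $419.88.
Month 2: interest $6.30; balance after payment $418.73.
Closed form: n = −ln(1 − rB₀/P)/ln(1+r) = −ln(0.15121)/ln(1.015) ≈ 126.881, so the balance reaches zero during payment 127.

127 payments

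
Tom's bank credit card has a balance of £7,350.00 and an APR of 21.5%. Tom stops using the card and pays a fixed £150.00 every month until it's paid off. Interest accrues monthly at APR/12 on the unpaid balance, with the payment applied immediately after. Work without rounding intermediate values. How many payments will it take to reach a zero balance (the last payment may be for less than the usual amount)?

119 months

Monthly rate r = 21.5%/12 = 1.79167% = 0.0179167.
Recurrence: B ← B·(1+r) − £150.00.
Month 1: interest £131.69; balance after payment £7,331.69.
Month 2: interest £131.36; balance after payment £7,313.05.
Closed form: n = −ln(1 − rB₀/P)/ln(1+r) = −ln(0.12208)/ln(1.01792) ≈ 118.428, so the balance reaches zero during payment 119.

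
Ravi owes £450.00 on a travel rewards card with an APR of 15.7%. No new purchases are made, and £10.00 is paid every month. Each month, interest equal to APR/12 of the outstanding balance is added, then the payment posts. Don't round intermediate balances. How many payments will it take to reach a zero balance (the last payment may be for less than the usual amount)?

Monthly rate r = 15.7%/12 = 1.30833% = 0.0130833.
Recurrence: B ← B·(1+r) − £10.00.
Month 1: interest £5.89; balance after payment £445.89.
Month 2: interest £5.83; balance after payment £441.72.
Closed form: n = −ln(1 − rB₀/P)/ln(1+r) = −ln(0.41125)/ln(1.01308) ≈ 68.358, so the balance reaches zero during payment 69.

69 payments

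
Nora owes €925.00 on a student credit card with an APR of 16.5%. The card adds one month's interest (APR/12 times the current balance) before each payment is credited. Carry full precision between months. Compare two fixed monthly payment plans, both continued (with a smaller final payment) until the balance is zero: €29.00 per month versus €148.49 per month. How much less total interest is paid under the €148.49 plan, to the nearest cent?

€252.01

Monthly rate r = 16.5%/12 = 1.375% = 0.01375.
At €29.00/mo: n = ⌈−ln(1 − rB₀/P)/ln(1+r)⌉ = 43 payments (last €7.93); total interest = total paid − €925.00 = €300.93.
At €148.49/mo: 7 payments (last €82.98); total interest €48.92.
Interest saved = €300.93 − €48.92 = €252.01.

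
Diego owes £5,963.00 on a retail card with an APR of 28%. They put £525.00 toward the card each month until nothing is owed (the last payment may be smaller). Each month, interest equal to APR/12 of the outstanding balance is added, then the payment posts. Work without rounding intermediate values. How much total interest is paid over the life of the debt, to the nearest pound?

Monthly rate r = 28%/12 = 2.33333% = 0.0233333.
Payoff takes n = ⌈−ln(1 − rB₀/P)/ln(1+r)⌉ = ⌈13.350⌉ = 14 payments; the last is £184.98.
Total paid = 13·£525.00 + £184.98 = £7,009.98.
Total interest = total paid − principal = £7,009.98 − £5,963.00 = £1,046.98.

£1,047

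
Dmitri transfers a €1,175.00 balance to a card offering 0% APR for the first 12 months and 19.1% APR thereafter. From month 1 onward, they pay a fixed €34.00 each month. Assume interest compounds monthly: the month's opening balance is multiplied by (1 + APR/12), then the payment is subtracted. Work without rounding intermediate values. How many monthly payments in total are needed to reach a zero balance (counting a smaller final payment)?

41 payments

Promo months 1–12 at r₀ = 0%/12 = 0; months 13+ at r₁ = 19.1%/12 = 0.0159167.
After month 12 (no interest yet): B = €1,175.00 − 12·€34.00 = €767.00.
Then at r₁ with €34.00/mo: n₂ = −ln(1 − r₁·B/P)/ln(1+r₁) ≈ 28.17 → 29 more payments.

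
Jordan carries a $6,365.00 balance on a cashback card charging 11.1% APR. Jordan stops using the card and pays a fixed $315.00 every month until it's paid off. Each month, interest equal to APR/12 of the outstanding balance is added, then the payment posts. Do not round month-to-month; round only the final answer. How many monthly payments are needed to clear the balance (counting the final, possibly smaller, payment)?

Monthly rate r = 11.1%/12 = 0.925% = 0.00925.
Recurrence: B ← B·(1+r) − $315.00.
Month 1: interest $58.88; balance after payment $6,108.88.
Month 2: interest $56.51; balance after payment $5,850.38.
Closed form: n = −ln(1 − rB₀/P)/ln(1+r) = −ln(0.81309)/ln(1.00925) ≈ 22.472, so the balance reaches zero during payment 23.

23 payments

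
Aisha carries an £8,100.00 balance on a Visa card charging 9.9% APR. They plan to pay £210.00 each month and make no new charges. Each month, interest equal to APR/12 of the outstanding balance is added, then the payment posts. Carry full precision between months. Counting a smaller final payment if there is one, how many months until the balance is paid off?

47 months

Monthly rate r = 9.9%/12 = 0.825% = 0.00825.
Recurrence: B ← B·(1+r) − £210.00.
Month 1: interest £66.83; balance after payment £7,956.82.
Month 2: interest £65.64; balance after payment £7,812.47.
Closed form: n = −ln(1 − rB₀/P)/ln(1+r) = −ln(0.68179)/ln(1.00825) ≈ 46.620, so the balance reaches zero during payment 47.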